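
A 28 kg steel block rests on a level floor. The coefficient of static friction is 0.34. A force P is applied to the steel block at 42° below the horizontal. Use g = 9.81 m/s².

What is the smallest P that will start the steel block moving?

P ≈ 181 N

N = m g + P sin α (the push presses the steel block into the level floor).
At impending slip, P cos α = μ_s N = μ_s (m g + P sin α).
Solving: P (cos α − μ_s sin α) = μ_s m g → P = 0.34×275/(cos 42° − 0.34 sin 42°) = 93.4/0.5156 = 181 N.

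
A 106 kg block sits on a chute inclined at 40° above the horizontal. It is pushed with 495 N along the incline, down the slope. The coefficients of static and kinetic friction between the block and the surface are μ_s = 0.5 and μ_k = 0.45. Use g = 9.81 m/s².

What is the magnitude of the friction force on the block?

Perpendicular to the surface, N = m g cos θ = 106·9.81·cos 40° = 796.6 N.
The friction needed for equilibrium is m g sin θ + P = 668.4 + 495 = 1163 N, measured positive up-slope.
Static friction can supply at most μ_s N = 398.3 N.
Since |1163| > 398.3 N, static friction cannot hold it; the block slides down the incline and kinetic friction applies: f = μ_k N = 0.45 × 796.6 = 358 N.

f ≈ 358 N (up the incline)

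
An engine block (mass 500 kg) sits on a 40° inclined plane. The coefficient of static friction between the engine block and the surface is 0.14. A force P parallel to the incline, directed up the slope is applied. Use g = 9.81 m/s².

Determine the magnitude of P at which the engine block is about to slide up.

At impending motion up the slope, friction acts down-slope at its limit: f = μ_s N.
P is parallel to the surface, so N = m g cos θ = 3760 N.
Along the incline: P = m g sin θ + μ_s N = 3150 + 0.14×3760 = 3680 N.

P ≈ 3680 N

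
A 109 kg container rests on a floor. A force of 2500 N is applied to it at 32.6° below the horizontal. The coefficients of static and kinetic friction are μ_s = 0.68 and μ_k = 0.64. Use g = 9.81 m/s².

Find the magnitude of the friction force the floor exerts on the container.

f ≈ 1550 N

N = m g + P sin α = 1069 + 2500×sin 32.6° = 2416 N.
For equilibrium, f = P cos α = 2500×cos 32.6° = 2106 N.
The static-friction limit is μ_s N = 1643 N.
2106 > 1643 N → the container slides; f = μ_k N = 0.64×2416 = 1550 N.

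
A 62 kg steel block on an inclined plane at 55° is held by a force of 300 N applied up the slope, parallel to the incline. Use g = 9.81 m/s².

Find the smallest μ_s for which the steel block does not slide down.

μ_s,min ≈ 0.568

N = m g cos θ = 348.9 N.
Friction must make up the shortfall along the incline: f = m g sin θ − P = 498.2 − 300 = 198.2 N.
At the threshold f = μ_s N, so μ_s,min = 198.2/348.9 = 0.568.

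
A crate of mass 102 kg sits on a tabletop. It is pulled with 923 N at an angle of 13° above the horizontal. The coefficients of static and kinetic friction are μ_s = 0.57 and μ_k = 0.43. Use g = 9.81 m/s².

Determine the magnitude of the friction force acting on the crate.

f ≈ 341 N

N = m g − P sin α = 1001 − 923×sin 13° = 793 N.
Horizontally, friction must balance P cos α = 899.3 N.
μ_s N = 0.57 × 793 = 452 N.
The required friction exceeds μ_s N, so the crate moves and f = μ_k N = 341 N.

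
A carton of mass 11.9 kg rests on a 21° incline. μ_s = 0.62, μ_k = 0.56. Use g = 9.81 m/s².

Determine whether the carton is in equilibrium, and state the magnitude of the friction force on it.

N = m g cos θ = 109 N.
Down-slope weight component: m g sin θ = 41.8 N.
μ_s N = 67.6 N.
41.8 ≤ 67.6 N, so it stays put; friction = 41.8 N.

f ≈ 41.8 N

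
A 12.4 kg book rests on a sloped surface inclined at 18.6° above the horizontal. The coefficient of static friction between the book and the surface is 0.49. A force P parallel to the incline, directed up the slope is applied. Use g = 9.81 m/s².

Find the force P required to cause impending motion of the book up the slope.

P ≈ 95.3 N

At impending motion up the slope, friction acts down-slope at its limit: f = μ_s N.
P is parallel to the surface, so N = m g cos θ = 115 N.
Along the incline: P = m g sin θ + μ_s N = 38.8 + 0.49×115 = 95.3 N.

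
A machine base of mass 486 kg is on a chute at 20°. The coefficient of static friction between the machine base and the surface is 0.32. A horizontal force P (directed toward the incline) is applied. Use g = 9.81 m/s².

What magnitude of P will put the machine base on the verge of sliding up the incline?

P ≈ 3690 N

At impending motion up the slope, friction acts down-slope at its limit: f = μ_s N.
Perpendicular to the incline: N = m g cos θ + P sin θ.
Along the incline: P cos θ = m g sin θ + μ_s N = m g sin θ + μ_s (m g cos θ + P sin θ).
Solving, P (cos θ − μ_s sin θ) = m g (sin θ + μ_s cos θ), so P = 486×9.81×(sin 20° + 0.32 cos 20°)/(cos 20° − 0.32 sin 20°) = 4770×0.6427/0.8302 = 3690 N.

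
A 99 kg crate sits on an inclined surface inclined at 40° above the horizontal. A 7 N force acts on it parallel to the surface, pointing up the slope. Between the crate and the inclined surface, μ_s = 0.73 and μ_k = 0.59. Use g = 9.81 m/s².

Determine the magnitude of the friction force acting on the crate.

Normal force: N = m g cos θ = 99 × 9.81 × cos 40° = 744 N.
Parallel to the incline, ΣF = 0 gives f = m g sin θ − P = 624.3 − 7 = 617.3 N (up-slope positive).
The static-friction ceiling is μ_s N = 0.73 × 744 = 543.1 N.
Since |617.3| > 543.1 N, static friction cannot hold it; the crate slides down the incline and kinetic friction applies: f = μ_k N = 0.59 × 744 = 439 N.

f ≈ 439 N (up the incline)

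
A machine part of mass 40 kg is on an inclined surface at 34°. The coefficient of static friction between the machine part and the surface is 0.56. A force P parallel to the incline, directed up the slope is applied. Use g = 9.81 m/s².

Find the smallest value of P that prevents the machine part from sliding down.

P_min ≈ 37.3 N

The machine part tends to slide down (tan θ > μ_s), so at the point of impending slip friction acts up-slope at its limit: f = μ_s N.
P is parallel to the surface, so N = m g cos θ = 325 N.
Along the incline: P + μ_s N = m g sin θ, so P = 219 − 0.56×325 = 37.3 N.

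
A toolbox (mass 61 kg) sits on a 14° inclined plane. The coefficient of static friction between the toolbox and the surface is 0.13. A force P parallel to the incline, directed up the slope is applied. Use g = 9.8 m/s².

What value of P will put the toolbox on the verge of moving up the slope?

At impending motion up the slope, friction acts down-slope at its limit: f = μ_s N.
P is parallel to the surface, so N = m g cos θ = 580 N.
Along the incline: P = m g sin θ + μ_s N = 145 + 0.13×580 = 220 N.

P ≈ 220 N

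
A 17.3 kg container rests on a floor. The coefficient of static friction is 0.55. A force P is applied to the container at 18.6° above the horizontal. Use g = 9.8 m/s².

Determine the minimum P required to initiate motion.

P ≈ 83 N

N = m g − P sin α (the pull lifts the container).
At impending slip, P cos α = μ_s N = μ_s (m g − P sin α).
Solving: P (cos α + μ_s sin α) = μ_s m g → P = 0.55×170/(cos 18.6° + 0.55 sin 18.6°) = 93.2/1.123 = 83 N.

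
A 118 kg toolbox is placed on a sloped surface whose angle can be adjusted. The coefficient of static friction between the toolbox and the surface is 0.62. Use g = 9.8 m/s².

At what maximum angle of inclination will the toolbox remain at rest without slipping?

θ_max ≈ 31.8°

At the slip threshold, m g sin θ = μ_s · m g cos θ, so tan θ = μ_s.
θ_max = arctan(0.62) = 31.8°.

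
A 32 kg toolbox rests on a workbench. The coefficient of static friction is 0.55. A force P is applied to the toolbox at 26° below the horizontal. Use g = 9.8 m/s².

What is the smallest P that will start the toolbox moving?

P ≈ 262 N

N = m g + P sin α (the push presses the toolbox into the workbench).
At impending slip, P cos α = μ_s N = μ_s (m g + P sin α).
Solving: P (cos α − μ_s sin α) = μ_s m g → P = 0.55×314/(cos 26° − 0.55 sin 26°) = 172/0.6577 = 262 N.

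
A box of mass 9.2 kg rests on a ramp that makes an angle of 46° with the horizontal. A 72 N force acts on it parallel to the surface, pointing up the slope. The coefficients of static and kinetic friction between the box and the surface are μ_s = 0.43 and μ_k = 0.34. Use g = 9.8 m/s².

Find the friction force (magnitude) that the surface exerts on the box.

Normal force: N = m g cos θ = 9.2 × 9.8 × cos 46° = 62.63 N.
For equilibrium along the incline the friction force must supply f = m g sin θ − P = 64.86 − 72 = -7.144 N (positive meaning up-slope).
Static friction can supply at most μ_s N = 26.93 N.
Since |-7.144| ≤ 26.93 N, the box remains in static equilibrium and friction takes exactly the required value.

f ≈ 7.14 N (down the incline)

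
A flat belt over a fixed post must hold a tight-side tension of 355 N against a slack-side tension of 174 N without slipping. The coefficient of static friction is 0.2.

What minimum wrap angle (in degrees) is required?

β_min ≈ 204°

T₂/T₁ = e^{μβ} → β = ln(T₂/T₁)/μ.
β = ln(355/174)/0.2 = 0.7131/0.2 = 3.565 rad.
In degrees: β = 3.565 × 180/π = 204°.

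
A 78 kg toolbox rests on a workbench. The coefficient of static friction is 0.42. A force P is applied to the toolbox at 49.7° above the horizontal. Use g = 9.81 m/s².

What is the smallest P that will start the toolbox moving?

P ≈ 332 N

N = m g − P sin α (the pull lifts the toolbox).
At impending slip, P cos α = μ_s N = μ_s (m g − P sin α).
Solving: P (cos α + μ_s sin α) = μ_s m g → P = 0.42×765/(cos 49.7° + 0.42 sin 49.7°) = 321/0.9671 = 332 N.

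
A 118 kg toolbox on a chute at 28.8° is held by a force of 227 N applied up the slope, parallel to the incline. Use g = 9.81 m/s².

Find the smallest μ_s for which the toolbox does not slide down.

N = m g cos θ = 1014 N.
Friction must make up the shortfall along the incline: f = m g sin θ − P = 557.7 − 227 = 330.7 N.
At the threshold f = μ_s N, so μ_s,min = 330.7/1014 = 0.326.

μ_s,min ≈ 0.326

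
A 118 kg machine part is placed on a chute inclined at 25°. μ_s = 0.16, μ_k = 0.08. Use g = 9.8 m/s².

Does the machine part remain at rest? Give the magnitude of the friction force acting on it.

N = m g cos θ = 1050 N.
Down-slope weight component: m g sin θ = 489 N.
μ_s N = 168 N.
489 > 168 N, so it slides; kinetic friction f = μ_k N = 0.08×1050 = 83.8 N.

f ≈ 83.8 N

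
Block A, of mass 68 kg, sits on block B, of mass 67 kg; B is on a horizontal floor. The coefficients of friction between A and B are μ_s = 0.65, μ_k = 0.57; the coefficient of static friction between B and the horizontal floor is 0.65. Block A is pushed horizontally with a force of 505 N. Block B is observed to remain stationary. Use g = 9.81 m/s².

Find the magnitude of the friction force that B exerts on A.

Between the blocks, N₁ = m_A g = 667.1 N.
So the A–B interface can sustain at most μ_s N₁ = 433.6 N of static friction.
Since P = 505 N > 433.6 N, A slides on B; the A–B friction is kinetic: f₁ = μ_k N₁ = 0.57×667.1 = 380 N.
B experiences an equal 380 N forward from A (third law). B is in equilibrium, so the floor supplies f₂ = 380 N of static friction (limit μ_s(m_A+m_B)g = 860.8 N, not exceeded).

f ≈ 380 N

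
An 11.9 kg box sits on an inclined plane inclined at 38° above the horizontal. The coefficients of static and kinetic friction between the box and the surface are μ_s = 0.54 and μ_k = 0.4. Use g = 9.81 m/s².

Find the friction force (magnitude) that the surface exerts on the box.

f ≈ 36.8 N (up the incline)

Normal force: N = m g cos θ = 11.9 × 9.81 × cos 38° = 91.99 N.
Along the slope the weight component is m g sin θ = 71.87 N; friction must supply exactly this, acting up-slope.
Maximum static friction available: μ_s N = 0.54 × 91.99 = 49.68 N.
|71.87| exceeds 49.68 N, so the box slips down-slope; friction is kinetic, f = μ_k N = 0.4×91.99 = 36.8 N.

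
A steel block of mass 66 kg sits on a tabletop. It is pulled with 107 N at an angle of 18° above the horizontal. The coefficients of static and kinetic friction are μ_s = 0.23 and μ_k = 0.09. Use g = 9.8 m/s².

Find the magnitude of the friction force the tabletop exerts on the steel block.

The vertical component of P reduces the normal force: N = m g − P sin α = 646.8 − 33.06 = 613.7 N.
The horizontal driving force is P cos α = 101.8 N, so equilibrium needs friction f = 101.8 N.
The static-friction limit is μ_s N = 141.2 N.
Since 101.8 N does not exceed the limit, the steel block stays at rest and f = 102 N.

f ≈ 102 N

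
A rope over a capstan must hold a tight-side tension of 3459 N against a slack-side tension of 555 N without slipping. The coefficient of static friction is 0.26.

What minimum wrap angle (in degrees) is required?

T₂/T₁ = e^{μβ} → β = ln(T₂/T₁)/μ.
β = ln(3459/555)/0.26 = 1.83/0.26 = 7.038 rad.
In degrees: β = 7.038 × 180/π = 403°.

β_min ≈ 403°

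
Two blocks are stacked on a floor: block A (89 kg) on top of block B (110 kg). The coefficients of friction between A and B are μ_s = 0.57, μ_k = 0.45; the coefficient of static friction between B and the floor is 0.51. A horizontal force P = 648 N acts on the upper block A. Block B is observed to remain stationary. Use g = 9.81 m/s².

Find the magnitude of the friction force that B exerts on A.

f ≈ 393 N

Between the blocks, N₁ = m_A g = 873.1 N.
Maximum static friction on A from B: μ_s N₁ = 0.57×873.1 = 497.7 N.
P = 648 N exceeds that limit, so A slips over B and the interface friction becomes kinetic: f₁ = μ_k N₁ = 0.45×873.1 = 393 N.
B experiences an equal 393 N forward from A (third law). B is in equilibrium, so the floor supplies f₂ = 393 N of static friction (limit μ_s(m_A+m_B)g = 995.6 N, not exceeded).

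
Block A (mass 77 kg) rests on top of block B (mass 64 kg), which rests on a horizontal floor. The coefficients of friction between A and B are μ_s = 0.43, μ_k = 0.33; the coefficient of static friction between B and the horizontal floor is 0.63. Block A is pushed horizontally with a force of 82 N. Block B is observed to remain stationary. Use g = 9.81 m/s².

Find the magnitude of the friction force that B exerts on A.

The normal force B exerts on A is simply A's weight, N₁ = 755.4 N.
So the A–B interface can sustain at most μ_s N₁ = 324.8 N of static friction.
P = 82 N is within that limit, so A and B move together (both at rest); the A–B friction is simply f₁ = P = 82 N.
By Newton's third law B feels 82 N forward from A. With B stationary, the floor's static friction on B balances it: f₂ = 82 N (well within μ_s(m_A+m_B)g = 871.4 N).

f ≈ 82 N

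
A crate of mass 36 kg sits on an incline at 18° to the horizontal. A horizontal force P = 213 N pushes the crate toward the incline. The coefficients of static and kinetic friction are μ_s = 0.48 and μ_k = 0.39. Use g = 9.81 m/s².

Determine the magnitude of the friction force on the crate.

f ≈ 93.4 N (down the incline)

The horizontal push has a component P sin θ into the surface, so N = m g cos θ + P sin θ = 335.9 + 65.82 = 401.7 N.
Parallel to the incline: P cos θ − m g sin θ = 202.6 − 109.1 = 93.44 N; the friction needed to balance this is 93.44 N acting down the slope.
Maximum static friction: μ_s N = 0.48 × 401.7 = 192.8 N.
Since 93.44 N is within the 192.8 N limit, the crate stays put and friction is exactly 93.4 N.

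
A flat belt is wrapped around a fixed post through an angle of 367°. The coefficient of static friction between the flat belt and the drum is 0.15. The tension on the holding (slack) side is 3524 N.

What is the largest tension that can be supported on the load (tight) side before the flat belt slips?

T_max ≈ 9210 N

At impending slip the capstan equation gives T₂/T₁ = e^{μβ} with β in radians.
β = 367° × π/180 = 6.405 rad.
e^{μβ} = e^{0.15×6.405} = 2.614.
T₂ = T₁ · e^{μβ} = 3524 × 2.614 = 9210 N.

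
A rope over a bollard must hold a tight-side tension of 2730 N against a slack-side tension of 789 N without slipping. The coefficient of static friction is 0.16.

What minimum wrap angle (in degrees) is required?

T₂/T₁ = e^{μβ} → β = ln(T₂/T₁)/μ.
β = ln(2730/789)/0.16 = 1.241/0.16 = 7.758 rad.
In degrees: β = 7.758 × 180/π = 445°.

β_min ≈ 445°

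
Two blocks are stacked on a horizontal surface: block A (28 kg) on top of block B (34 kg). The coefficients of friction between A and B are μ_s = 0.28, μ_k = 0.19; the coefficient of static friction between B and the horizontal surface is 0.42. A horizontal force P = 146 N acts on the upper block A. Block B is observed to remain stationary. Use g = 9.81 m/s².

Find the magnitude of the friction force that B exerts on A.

f ≈ 52.2 N

Between the blocks, N₁ = m_A g = 274.7 N.
Maximum static friction on A from B: μ_s N₁ = 0.28×274.7 = 76.91 N.
Since P = 146 N > 76.91 N, A slides on B; the A–B friction is kinetic: f₁ = μ_k N₁ = 0.19×274.7 = 52.2 N.
B experiences an equal 52.2 N forward from A (third law). B is in equilibrium, so the floor supplies f₂ = 52.2 N of static friction (limit μ_s(m_A+m_B)g = 255.5 N, not exceeded).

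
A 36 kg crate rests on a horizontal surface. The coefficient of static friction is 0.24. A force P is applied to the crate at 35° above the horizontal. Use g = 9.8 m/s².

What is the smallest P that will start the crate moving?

N = m g − P sin α (the pull lifts the crate).
At impending slip, P cos α = μ_s N = μ_s (m g − P sin α).
Solving: P (cos α + μ_s sin α) = μ_s m g → P = 0.24×353/(cos 35° + 0.24 sin 35°) = 84.7/0.9568 = 88.5 N.

P ≈ 88.5 N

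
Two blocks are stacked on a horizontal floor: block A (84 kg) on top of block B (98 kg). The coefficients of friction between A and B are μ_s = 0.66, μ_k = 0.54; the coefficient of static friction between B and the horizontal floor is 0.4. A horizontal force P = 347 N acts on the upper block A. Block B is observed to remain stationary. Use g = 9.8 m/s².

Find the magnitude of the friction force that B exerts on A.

Normal force at the A–B interface: N₁ = m_A g = 823.2 N.
Maximum static friction on A from B: μ_s N₁ = 0.66×823.2 = 543.3 N.
Since P = 347 N ≤ 543.3 N, A does not slip on B; friction on A equals P = 347 N.
By Newton's third law B feels 347 N forward from A. With B stationary, the floor's static friction on B balances it: f₂ = 347 N (well within μ_s(m_A+m_B)g = 713.4 N).

f ≈ 347 N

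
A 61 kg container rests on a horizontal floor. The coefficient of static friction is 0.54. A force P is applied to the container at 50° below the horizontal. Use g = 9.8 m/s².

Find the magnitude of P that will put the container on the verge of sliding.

P ≈ 1410 N

N = m g + P sin α (the push presses the container into the horizontal floor).
At impending slip, P cos α = μ_s N = μ_s (m g + P sin α).
Solving: P (cos α − μ_s sin α) = μ_s m g → P = 0.54×598/(cos 50° − 0.54 sin 50°) = 323/0.2291 = 1410 N.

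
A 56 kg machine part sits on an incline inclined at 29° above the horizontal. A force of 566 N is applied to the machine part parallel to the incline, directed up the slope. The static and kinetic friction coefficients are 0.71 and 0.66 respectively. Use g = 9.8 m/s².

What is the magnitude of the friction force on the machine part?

Normal force: N = m g cos θ = 56 × 9.8 × cos 29° = 480 N.
The friction needed for equilibrium is m g sin θ − P = 266.1 − 566 = -299.9 N, measured positive up-slope.
Static friction can supply at most μ_s N = 340.8 N.
Since |-299.9| ≤ 340.8 N, no slip — friction simply equals what equilibrium demands.

f ≈ 300 N (down the incline)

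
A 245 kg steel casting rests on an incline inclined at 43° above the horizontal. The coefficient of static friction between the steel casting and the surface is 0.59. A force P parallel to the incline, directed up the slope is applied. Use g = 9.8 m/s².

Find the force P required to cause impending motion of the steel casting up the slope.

P ≈ 2670 N

At impending motion up the slope, friction acts down-slope at its limit: f = μ_s N.
P is parallel to the surface, so N = m g cos θ = 1760 N.
Along the incline: P = m g sin θ + μ_s N = 1640 + 0.59×1760 = 2670 N.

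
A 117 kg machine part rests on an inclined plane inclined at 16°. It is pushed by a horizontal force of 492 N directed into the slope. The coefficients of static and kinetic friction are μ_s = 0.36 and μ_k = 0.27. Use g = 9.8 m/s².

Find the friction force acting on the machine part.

Resolve perpendicular to the incline: N = m g cos θ + P sin θ = 117×9.8×cos 16° + 492×sin 16° = 1238 N.
Parallel to the incline: P cos θ − m g sin θ = 472.9 − 316 = 156.9 N; the friction needed to balance this is 156.9 N acting down the slope.
The limit of static friction is μ_s N = 445.6 N.
|f_req| = 156.9 ≤ 445.6 N → the machine part is in equilibrium; friction equals the required value.

f ≈ 157 N (down the incline)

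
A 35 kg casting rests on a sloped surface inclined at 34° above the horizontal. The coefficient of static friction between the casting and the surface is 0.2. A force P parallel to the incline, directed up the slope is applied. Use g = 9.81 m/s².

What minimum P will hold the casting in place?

P_min ≈ 135 N

The casting tends to slide down (tan θ > μ_s), so at the point of impending slip friction acts up-slope at its limit: f = μ_s N.
P is parallel to the surface, so N = m g cos θ = 285 N.
Along the incline: P + μ_s N = m g sin θ, so P = 192 − 0.2×285 = 135 N.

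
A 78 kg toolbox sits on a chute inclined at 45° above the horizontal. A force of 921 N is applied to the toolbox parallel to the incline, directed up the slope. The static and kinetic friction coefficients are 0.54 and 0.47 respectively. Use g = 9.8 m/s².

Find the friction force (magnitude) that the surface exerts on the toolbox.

Normal force: N = m g cos θ = 78 × 9.8 × cos 45° = 540.5 N.
Parallel to the incline, ΣF = 0 gives f = m g sin θ − P = 540.5 − 921 = -380.5 N (up-slope positive).
Static friction can supply at most μ_s N = 291.9 N.
Since |-380.5| > 291.9 N, static friction cannot hold it; the toolbox slides up the incline and kinetic friction applies: f = μ_k N = 0.47 × 540.5 = 254 N.

f ≈ 254 N (down the incline)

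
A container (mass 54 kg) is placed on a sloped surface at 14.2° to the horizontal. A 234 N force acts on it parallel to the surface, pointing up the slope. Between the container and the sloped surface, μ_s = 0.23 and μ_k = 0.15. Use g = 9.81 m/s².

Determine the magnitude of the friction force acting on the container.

The normal reaction is N = m g cos θ = 513.6 N.
The friction needed for equilibrium is m g sin θ − P = 129.9 − 234 = -104.1 N, measured positive up-slope.
Static friction can supply at most μ_s N = 118.1 N.
Since |-104.1| ≤ 118.1 N, no slip — friction simply equals what equilibrium demands.

f ≈ 104 N (down the incline)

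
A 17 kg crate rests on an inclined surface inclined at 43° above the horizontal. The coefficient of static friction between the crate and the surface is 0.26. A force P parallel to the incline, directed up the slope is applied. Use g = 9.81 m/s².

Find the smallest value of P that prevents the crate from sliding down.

The crate tends to slide down (tan θ > μ_s), so at the point of impending slip friction acts up-slope at its limit: f = μ_s N.
P is parallel to the surface, so N = m g cos θ = 122 N.
Along the incline: P + μ_s N = m g sin θ, so P = 114 − 0.26×122 = 82 N.

P_min ≈ 82 N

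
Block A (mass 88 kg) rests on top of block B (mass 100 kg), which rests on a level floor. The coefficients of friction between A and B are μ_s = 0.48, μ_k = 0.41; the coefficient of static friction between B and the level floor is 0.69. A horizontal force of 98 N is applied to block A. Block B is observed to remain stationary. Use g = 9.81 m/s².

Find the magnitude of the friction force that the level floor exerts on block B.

f ≈ 98 N

Between the blocks, N₁ = m_A g = 863.3 N.
So the A–B interface can sustain at most μ_s N₁ = 414.4 N of static friction.
Since P = 98 N ≤ 414.4 N, A does not slip on B; friction on A equals P = 98 N.
B experiences an equal 98 N forward from A (third law). B is in equilibrium, so the floor supplies f₂ = 98 N of static friction (limit μ_s(m_A+m_B)g = 1273 N, not exceeded).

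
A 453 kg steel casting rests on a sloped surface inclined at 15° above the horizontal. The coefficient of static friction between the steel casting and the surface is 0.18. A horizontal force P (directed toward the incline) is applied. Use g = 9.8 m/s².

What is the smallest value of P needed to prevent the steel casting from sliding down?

P_min ≈ 372 N

The steel casting tends to slide down (tan θ > μ_s), so at the point of impending slip friction acts up-slope at its limit: f = μ_s N.
Perpendicular to the incline: N = m g cos θ + P sin θ.
Along the incline: P cos θ + μ_s N = m g sin θ, i.e. P cos θ + μ_s (m g cos θ + P sin θ) = m g sin θ.
Solving, P (cos θ + μ_s sin θ) = m g (sin θ − μ_s cos θ), so P = 4440×0.08495/1.013 = 372 N.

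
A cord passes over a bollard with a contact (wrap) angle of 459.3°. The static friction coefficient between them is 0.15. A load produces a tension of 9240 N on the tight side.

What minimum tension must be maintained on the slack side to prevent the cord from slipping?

Capstan equation at impending slip: T_tight/T_slack = e^{μβ}.
β = 459.3° = 8.016 rad; e^{μβ} = e^{0.15×8.016} = 3.328.
T_slack = T_tight / e^{μβ} = 9240 / 3.328 = 2780 N.

T_min ≈ 2780 N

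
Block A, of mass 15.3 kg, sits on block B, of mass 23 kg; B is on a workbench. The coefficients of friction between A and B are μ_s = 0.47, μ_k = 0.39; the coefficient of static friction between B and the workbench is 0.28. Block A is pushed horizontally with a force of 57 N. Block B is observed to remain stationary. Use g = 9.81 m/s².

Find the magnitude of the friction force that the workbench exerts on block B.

f ≈ 57 N

Between the blocks, N₁ = m_A g = 150.1 N.
So the A–B interface can sustain at most μ_s N₁ = 70.54 N of static friction.
P = 57 N is within that limit, so A and B move together (both at rest); the A–B friction is simply f₁ = P = 57 N.
By Newton's third law B feels 57 N forward from A. With B stationary, the floor's static friction on B balances it: f₂ = 57 N (well within μ_s(m_A+m_B)g = 105.2 N).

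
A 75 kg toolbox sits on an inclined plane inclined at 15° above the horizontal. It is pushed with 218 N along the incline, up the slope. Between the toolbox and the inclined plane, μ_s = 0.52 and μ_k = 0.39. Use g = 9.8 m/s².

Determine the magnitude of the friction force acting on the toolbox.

f ≈ 27.8 N (down the incline)

Normal force: N = m g cos θ = 75 × 9.8 × cos 15° = 710 N.
The friction needed for equilibrium is m g sin θ − P = 190.2 − 218 = -27.77 N, measured positive up-slope.
Maximum static friction available: μ_s N = 0.52 × 710 = 369.2 N.
Since |-27.77| ≤ 369.2 N, static friction is sufficient; f equals the required value, not μ_s N.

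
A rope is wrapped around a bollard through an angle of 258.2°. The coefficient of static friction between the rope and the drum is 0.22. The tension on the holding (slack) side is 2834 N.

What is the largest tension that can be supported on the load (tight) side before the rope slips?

T_max ≈ 7640 N

At impending slip the capstan equation gives T₂/T₁ = e^{μβ} with β in radians.
β = 258.2° × π/180 = 4.506 rad.
e^{μβ} = e^{0.22×4.506} = 2.695.
T₂ = T₁ · e^{μβ} = 2834 × 2.695 = 7640 N.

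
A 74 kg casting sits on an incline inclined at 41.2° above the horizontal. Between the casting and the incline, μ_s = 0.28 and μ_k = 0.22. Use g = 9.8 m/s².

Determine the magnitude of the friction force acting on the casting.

The normal reaction is N = m g cos θ = 545.7 N.
For equilibrium along the incline, friction must balance the weight component: f = m g sin θ = 477.7 N up the slope.
The static-friction ceiling is μ_s N = 0.28 × 545.7 = 152.8 N.
|477.7| exceeds 152.8 N, so the casting slips down-slope; friction is kinetic, f = μ_k N = 0.22×545.7 = 120 N.

f ≈ 120 N (up the incline)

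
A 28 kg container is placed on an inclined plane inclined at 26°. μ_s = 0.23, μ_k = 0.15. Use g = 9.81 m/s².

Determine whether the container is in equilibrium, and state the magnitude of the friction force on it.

f ≈ 37 N

N = m g cos θ = 247 N.
Down-slope weight component: m g sin θ = 120 N.
μ_s N = 56.8 N.
120 > 56.8 N, so it slides; kinetic friction f = μ_k N = 0.15×247 = 37 N.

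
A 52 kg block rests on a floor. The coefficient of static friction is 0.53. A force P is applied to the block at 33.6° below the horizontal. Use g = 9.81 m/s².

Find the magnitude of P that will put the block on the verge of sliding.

N = m g + P sin α (the push presses the block into the floor).
At impending slip, P cos α = μ_s N = μ_s (m g + P sin α).
Solving: P (cos α − μ_s sin α) = μ_s m g → P = 0.53×510/(cos 33.6° − 0.53 sin 33.6°) = 270/0.5396 = 501 N.

P ≈ 501 N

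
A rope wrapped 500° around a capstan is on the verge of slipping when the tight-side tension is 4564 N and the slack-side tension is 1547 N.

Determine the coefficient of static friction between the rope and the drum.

μ ≈ 0.124

T₂/T₁ = e^{μβ} → μ = ln(T₂/T₁)/β.
β = 500° = 8.727 rad.
μ = ln(4564/1547)/8.727 = ln(2.95)/8.727 = 0.124.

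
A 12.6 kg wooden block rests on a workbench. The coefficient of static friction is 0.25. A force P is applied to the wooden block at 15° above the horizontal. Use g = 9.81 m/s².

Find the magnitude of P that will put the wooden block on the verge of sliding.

N = m g − P sin α (the pull lifts the wooden block).
At impending slip, P cos α = μ_s N = μ_s (m g − P sin α).
Solving: P (cos α + μ_s sin α) = μ_s m g → P = 0.25×124/(cos 15° + 0.25 sin 15°) = 30.9/1.031 = 30 N.

P ≈ 30 N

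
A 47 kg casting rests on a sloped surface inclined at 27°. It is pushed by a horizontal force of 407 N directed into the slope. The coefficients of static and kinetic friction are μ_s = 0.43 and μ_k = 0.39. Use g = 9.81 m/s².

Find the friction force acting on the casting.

Normal direction: N = m g cos θ + P sin θ = 595.6 N.
Along the incline, the net driving force (taking up-slope positive) is P cos θ − m g sin θ = 362.6 − 209.3 = 153.3 N, so equilibrium requires friction f = -153.3 N (down-slope).
Maximum static friction: μ_s N = 0.43 × 595.6 = 256.1 N.
Since 153.3 N is within the 256.1 N limit, the casting stays put and friction is exactly 153 N.

f ≈ 153 N (down the incline)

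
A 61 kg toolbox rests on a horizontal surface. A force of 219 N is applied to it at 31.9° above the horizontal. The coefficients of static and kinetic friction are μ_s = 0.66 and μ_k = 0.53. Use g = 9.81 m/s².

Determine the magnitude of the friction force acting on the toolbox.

f ≈ 186 N

N = m g − P sin α = 598.4 − 219×sin 31.9° = 482.7 N.
For equilibrium, f = P cos α = 219×cos 31.9° = 185.9 N.
The static-friction limit is μ_s N = 318.6 N.
185.9 ≤ 318.6 N → static; friction equals the required 186 N.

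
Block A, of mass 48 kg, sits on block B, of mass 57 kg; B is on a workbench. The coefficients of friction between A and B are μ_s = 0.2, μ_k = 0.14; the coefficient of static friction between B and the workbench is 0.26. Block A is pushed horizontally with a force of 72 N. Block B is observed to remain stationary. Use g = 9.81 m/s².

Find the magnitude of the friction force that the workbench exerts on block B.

f ≈ 72 N

Between the blocks, N₁ = m_A g = 470.9 N.
Maximum static friction on A from B: μ_s N₁ = 0.2×470.9 = 94.18 N.
Since P = 72 N ≤ 94.18 N, A does not slip on B; friction on A equals P = 72 N.
By Newton's third law B feels 72 N forward from A. With B stationary, the floor's static friction on B balances it: f₂ = 72 N (well within μ_s(m_A+m_B)g = 267.8 N).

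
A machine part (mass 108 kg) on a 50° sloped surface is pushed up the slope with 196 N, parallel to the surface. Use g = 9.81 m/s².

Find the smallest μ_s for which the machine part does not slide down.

μ_s,min ≈ 0.904

N = m g cos θ = 681 N.
Friction must make up the shortfall along the incline: f = m g sin θ − P = 811.6 − 196 = 615.6 N.
At the threshold f = μ_s N, so μ_s,min = 615.6/681 = 0.904.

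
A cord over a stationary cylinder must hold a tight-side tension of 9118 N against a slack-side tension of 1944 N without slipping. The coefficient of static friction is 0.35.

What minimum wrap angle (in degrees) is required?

β_min ≈ 253°

T₂/T₁ = e^{μβ} → β = ln(T₂/T₁)/μ.
β = ln(9118/1944)/0.35 = 1.546/0.35 = 4.416 rad.
In degrees: β = 4.416 × 180/π = 253°.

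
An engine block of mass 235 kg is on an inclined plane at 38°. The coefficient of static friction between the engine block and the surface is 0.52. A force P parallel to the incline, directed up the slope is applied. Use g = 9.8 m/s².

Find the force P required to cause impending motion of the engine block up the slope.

At impending motion up the slope, friction acts down-slope at its limit: f = μ_s N.
P is parallel to the surface, so N = m g cos θ = 1810 N.
Along the incline: P = m g sin θ + μ_s N = 1420 + 0.52×1810 = 2360 N.

P ≈ 2360 N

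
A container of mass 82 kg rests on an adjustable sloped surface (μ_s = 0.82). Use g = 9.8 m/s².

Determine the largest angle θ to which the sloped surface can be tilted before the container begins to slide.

θ_max ≈ 39.4°

At the slip threshold, m g sin θ = μ_s · m g cos θ, so tan θ = μ_s.
θ_max = arctan(0.82) = 39.4°.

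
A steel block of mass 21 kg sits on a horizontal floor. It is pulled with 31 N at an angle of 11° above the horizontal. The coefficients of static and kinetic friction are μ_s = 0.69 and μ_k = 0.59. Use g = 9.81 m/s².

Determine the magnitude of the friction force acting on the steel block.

f ≈ 30.4 N

Vertical equilibrium gives N = m g − P sin α = 200.1 N.
The horizontal driving force is P cos α = 30.43 N, so equilibrium needs friction f = 30.43 N.
μ_s N = 0.69 × 200.1 = 138.1 N.
30.43 ≤ 138.1 N → static; friction equals the required 30.4 N.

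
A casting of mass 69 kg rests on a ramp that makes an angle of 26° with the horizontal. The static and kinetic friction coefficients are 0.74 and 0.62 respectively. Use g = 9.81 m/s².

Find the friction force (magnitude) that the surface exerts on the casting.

The normal reaction is N = m g cos θ = 608.4 N.
For equilibrium along the incline, friction must balance the weight component: f = m g sin θ = 296.7 N up the slope.
The static-friction ceiling is μ_s N = 0.74 × 608.4 = 450.2 N.
Since |296.7| ≤ 450.2 N, static friction is sufficient; f equals the required value, not μ_s N.

f ≈ 297 N (up the incline)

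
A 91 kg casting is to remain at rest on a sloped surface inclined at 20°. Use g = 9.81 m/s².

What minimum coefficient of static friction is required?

At the slip threshold m g sin θ = μ_s m g cos θ, so μ_s,min = tan θ.
μ_s,min = tan 20° = 0.364.

μ_s,min ≈ 0.364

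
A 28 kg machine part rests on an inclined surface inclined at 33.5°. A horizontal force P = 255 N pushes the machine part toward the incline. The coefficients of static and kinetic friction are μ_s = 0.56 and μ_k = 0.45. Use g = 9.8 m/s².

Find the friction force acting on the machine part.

Normal direction: N = m g cos θ + P sin θ = 369.6 N.
Parallel to the incline: P cos θ − m g sin θ = 212.6 − 151.5 = 61.19 N; the friction needed to balance this is 61.19 N acting down the slope.
The limit of static friction is μ_s N = 207 N.
Since 61.19 N is within the 207 N limit, the machine part stays put and friction is exactly 61.2 N.

f ≈ 61.2 N (down the incline)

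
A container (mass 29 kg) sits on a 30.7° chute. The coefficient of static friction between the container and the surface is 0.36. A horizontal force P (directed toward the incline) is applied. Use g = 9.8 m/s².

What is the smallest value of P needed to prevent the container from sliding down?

The container tends to slide down (tan θ > μ_s), so at the point of impending slip friction acts up-slope at its limit: f = μ_s N.
Perpendicular to the incline: N = m g cos θ + P sin θ.
Along the incline: P cos θ + μ_s N = m g sin θ, i.e. P cos θ + μ_s (m g cos θ + P sin θ) = m g sin θ.
Solving, P (cos θ + μ_s sin θ) = m g (sin θ − μ_s cos θ), so P = 284×0.201/1.044 = 54.7 N.

P_min ≈ 54.7 N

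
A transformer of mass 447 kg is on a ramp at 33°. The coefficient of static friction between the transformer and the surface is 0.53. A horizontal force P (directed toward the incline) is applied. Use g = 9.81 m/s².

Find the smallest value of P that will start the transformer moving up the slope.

At impending motion up the slope, friction acts down-slope at its limit: f = μ_s N.
Perpendicular to the incline: N = m g cos θ + P sin θ.
Along the incline: P cos θ = m g sin θ + μ_s N = m g sin θ + μ_s (m g cos θ + P sin θ).
Solving, P (cos θ − μ_s sin θ) = m g (sin θ + μ_s cos θ), so P = 447×9.81×(sin 33° + 0.53 cos 33°)/(cos 33° − 0.53 sin 33°) = 4390×0.9891/0.55 = 7890 N.

P ≈ 7890 N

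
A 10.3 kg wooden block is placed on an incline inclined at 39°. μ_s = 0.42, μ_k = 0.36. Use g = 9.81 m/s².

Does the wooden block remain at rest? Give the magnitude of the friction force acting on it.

N = m g cos θ = 78.5 N.
Down-slope weight component: m g sin θ = 63.6 N.
μ_s N = 33 N.
63.6 > 33 N, so it slides; kinetic friction f = μ_k N = 0.36×78.5 = 28.3 N.

f ≈ 28.3 N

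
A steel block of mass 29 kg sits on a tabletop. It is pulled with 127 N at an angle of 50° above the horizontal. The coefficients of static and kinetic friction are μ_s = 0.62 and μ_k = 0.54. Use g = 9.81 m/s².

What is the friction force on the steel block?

Vertical equilibrium gives N = m g − P sin α = 187.2 N.
Horizontally, friction must balance P cos α = 81.63 N.
The static-friction limit is μ_s N = 116.1 N.
Since 81.63 N does not exceed the limit, the steel block stays at rest and f = 81.6 N.

f ≈ 81.6 N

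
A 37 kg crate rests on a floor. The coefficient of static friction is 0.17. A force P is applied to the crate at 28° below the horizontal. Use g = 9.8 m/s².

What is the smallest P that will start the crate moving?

N = m g + P sin α (the push presses the crate into the floor).
At impending slip, P cos α = μ_s N = μ_s (m g + P sin α).
Solving: P (cos α − μ_s sin α) = μ_s m g → P = 0.17×363/(cos 28° − 0.17 sin 28°) = 61.6/0.8031 = 76.8 N.

P ≈ 76.8 N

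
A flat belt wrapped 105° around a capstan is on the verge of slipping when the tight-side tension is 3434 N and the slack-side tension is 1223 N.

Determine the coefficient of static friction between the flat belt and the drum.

T₂/T₁ = e^{μβ} → μ = ln(T₂/T₁)/β.
β = 105° = 1.833 rad.
μ = ln(3434/1223)/1.833 = ln(2.808)/1.833 = 0.563.

μ ≈ 0.563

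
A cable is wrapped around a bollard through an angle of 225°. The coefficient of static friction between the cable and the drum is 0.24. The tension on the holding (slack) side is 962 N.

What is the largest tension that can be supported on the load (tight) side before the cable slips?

At impending slip the capstan equation gives T₂/T₁ = e^{μβ} with β in radians.
β = 225° × π/180 = 3.927 rad.
e^{μβ} = e^{0.24×3.927} = 2.566.
T₂ = T₁ · e^{μβ} = 962 × 2.566 = 2470 N.

T_max ≈ 2470 N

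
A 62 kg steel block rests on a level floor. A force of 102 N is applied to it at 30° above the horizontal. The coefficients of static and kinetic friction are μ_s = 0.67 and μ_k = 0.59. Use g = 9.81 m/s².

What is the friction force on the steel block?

f ≈ 88.3 N

The vertical component of P reduces the normal force: N = m g − P sin α = 608.2 − 51 = 557.2 N.
The horizontal driving force is P cos α = 88.33 N, so equilibrium needs friction f = 88.33 N.
The static-friction limit is μ_s N = 373.3 N.
Since 88.33 N does not exceed the limit, the steel block stays at rest and f = 88.3 N.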